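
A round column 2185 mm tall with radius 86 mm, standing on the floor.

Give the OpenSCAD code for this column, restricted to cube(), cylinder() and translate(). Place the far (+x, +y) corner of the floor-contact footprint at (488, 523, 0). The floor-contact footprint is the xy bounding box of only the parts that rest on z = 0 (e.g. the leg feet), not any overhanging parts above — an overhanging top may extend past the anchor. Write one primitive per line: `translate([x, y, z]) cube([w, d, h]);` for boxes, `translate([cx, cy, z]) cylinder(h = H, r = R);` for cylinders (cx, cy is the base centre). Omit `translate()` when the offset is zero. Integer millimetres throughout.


translate([402, 437, 0]) cylinder(h = 2185, r = 86);


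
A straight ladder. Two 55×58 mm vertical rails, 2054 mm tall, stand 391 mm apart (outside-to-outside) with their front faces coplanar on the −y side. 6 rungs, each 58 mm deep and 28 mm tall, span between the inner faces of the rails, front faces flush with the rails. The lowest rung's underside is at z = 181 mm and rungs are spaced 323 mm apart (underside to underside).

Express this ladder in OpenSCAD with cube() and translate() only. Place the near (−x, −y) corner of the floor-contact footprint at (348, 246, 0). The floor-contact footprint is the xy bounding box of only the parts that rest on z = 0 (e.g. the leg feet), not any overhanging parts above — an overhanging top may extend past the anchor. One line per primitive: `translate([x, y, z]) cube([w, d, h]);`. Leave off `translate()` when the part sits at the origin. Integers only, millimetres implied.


translate([348, 246, 0]) cube([55, 58, 2054]);
translate([684, 246, 0]) cube([55, 58, 2054]);
translate([403, 246, 181]) cube([281, 58, 28]);
translate([403, 246, 504]) cube([281, 58, 28]);
translate([403, 246, 827]) cube([281, 58, 28]);
translate([403, 246, 1150]) cube([281, 58, 28]);
translate([403, 246, 1473]) cube([281, 58, 28]);
translate([403, 246, 1796]) cube([281, 58, 28]);


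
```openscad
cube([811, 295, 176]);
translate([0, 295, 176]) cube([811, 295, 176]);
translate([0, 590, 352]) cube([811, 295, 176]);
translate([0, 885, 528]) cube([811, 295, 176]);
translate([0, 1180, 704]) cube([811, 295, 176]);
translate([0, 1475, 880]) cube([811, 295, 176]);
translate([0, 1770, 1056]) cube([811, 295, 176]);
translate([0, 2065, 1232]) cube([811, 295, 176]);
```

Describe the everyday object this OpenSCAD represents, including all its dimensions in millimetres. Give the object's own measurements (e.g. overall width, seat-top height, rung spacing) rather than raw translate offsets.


A straight staircase of 8 solid steps. Each step is 811 mm wide (x), 295 mm deep (y, the going) and 176 mm tall (the rise). The first step rests on the floor; each subsequent step sits one going further in +y and one rise higher in +z, directly behind and above the previous step with no overlap.


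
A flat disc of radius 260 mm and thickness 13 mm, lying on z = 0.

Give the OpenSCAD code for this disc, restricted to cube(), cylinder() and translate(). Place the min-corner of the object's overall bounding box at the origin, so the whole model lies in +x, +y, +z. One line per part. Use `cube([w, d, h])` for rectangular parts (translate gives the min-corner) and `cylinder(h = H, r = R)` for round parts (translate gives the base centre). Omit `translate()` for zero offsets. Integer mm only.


translate([260, 260, 0]) cylinder(h = 13, r = 260);


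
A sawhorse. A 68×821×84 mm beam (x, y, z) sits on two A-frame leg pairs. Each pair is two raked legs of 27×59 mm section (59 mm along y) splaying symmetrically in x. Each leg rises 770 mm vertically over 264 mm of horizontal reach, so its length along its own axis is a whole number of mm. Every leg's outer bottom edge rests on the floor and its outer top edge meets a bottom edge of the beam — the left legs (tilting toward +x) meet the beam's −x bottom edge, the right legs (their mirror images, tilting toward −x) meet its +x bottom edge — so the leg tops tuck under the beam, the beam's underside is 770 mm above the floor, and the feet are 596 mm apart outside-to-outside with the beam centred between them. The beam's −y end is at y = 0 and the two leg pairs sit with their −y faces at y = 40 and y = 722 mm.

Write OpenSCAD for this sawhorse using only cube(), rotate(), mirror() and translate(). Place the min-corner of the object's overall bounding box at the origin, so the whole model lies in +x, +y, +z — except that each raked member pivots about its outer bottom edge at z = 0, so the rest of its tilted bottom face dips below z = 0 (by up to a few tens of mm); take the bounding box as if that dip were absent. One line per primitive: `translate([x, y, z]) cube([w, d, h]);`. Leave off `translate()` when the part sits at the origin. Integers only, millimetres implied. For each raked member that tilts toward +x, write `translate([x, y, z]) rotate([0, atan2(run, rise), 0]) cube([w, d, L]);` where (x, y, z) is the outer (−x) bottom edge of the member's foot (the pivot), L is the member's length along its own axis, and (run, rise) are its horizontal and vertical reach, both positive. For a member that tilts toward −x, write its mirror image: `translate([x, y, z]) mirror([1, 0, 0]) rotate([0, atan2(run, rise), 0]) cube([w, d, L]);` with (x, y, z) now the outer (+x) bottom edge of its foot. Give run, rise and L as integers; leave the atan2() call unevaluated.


translate([264, 0, 770]) cube([68, 821, 84]);
translate([0, 40, 0]) rotate([0, atan2(264, 770), 0]) cube([27, 59, 814]);
translate([596, 40, 0]) mirror([1, 0, 0]) rotate([0, atan2(264, 770), 0]) cube([27, 59, 814]);
translate([0, 722, 0]) rotate([0, atan2(264, 770), 0]) cube([27, 59, 814]);
translate([596, 722, 0]) mirror([1, 0, 0]) rotate([0, atan2(264, 770), 0]) cube([27, 59, 814]);


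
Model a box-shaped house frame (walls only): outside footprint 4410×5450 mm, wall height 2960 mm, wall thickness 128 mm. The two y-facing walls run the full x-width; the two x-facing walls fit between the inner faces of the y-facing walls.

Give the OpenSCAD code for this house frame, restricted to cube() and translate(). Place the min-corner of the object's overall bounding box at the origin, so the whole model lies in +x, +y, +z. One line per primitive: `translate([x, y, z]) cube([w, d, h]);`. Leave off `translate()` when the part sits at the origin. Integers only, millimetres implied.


cube([4410, 128, 2960]);
translate([0, 5322, 0]) cube([4410, 128, 2960]);
translate([0, 128, 0]) cube([128, 5194, 2960]);
translate([4282, 128, 0]) cube([128, 5194, 2960]);


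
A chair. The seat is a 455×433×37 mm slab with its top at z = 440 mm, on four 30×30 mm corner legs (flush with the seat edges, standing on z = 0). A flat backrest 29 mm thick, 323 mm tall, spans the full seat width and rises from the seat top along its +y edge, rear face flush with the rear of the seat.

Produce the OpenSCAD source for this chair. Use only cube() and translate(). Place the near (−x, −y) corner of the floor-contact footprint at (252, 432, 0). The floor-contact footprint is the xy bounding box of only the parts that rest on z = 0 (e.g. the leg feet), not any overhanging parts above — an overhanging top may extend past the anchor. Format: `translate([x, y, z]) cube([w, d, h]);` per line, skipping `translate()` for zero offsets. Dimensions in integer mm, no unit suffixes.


translate([252, 432, 403]) cube([455, 433, 37]);
translate([252, 432, 0]) cube([30, 30, 403]);
translate([677, 432, 0]) cube([30, 30, 403]);
translate([252, 835, 0]) cube([30, 30, 403]);
translate([677, 835, 0]) cube([30, 30, 403]);
translate([252, 836, 440]) cube([455, 29, 323]);


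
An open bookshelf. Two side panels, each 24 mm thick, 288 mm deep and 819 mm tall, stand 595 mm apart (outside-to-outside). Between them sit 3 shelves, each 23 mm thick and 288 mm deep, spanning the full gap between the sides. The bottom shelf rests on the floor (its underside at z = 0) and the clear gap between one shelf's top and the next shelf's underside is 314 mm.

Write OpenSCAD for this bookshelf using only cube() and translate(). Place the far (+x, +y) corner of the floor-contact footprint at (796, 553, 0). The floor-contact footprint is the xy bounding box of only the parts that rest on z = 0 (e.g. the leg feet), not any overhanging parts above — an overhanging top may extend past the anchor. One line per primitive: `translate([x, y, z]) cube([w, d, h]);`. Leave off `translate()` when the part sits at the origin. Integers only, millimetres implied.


translate([201, 265, 0]) cube([24, 288, 819]);
translate([772, 265, 0]) cube([24, 288, 819]);
translate([225, 265, 0]) cube([547, 288, 23]);
translate([225, 265, 337]) cube([547, 288, 23]);
translate([225, 265, 674]) cube([547, 288, 23]);


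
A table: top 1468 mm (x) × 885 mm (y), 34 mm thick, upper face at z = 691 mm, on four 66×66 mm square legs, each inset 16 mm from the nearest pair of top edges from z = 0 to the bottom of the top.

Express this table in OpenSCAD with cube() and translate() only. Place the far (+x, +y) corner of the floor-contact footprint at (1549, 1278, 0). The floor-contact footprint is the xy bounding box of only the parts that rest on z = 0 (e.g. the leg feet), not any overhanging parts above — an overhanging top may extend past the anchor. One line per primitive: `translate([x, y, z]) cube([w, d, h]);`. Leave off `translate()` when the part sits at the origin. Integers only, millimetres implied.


translate([97, 409, 657]) cube([1468, 885, 34]);
translate([113, 425, 0]) cube([66, 66, 657]);
translate([1483, 425, 0]) cube([66, 66, 657]);
translate([113, 1212, 0]) cube([66, 66, 657]);
translate([1483, 1212, 0]) cube([66, 66, 657]);


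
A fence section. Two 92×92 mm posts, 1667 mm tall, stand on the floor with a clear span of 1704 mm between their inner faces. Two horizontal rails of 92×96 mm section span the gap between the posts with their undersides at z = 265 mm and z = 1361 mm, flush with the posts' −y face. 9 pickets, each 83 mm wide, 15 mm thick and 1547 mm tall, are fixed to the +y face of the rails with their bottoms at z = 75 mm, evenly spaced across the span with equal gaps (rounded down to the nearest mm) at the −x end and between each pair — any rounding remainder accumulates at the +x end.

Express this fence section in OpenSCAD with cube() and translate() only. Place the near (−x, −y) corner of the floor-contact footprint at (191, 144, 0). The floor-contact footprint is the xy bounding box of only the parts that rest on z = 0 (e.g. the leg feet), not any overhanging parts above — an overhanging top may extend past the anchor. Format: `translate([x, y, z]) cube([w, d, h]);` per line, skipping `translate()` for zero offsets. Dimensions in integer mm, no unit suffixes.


translate([191, 144, 0]) cube([92, 92, 1667]);
translate([1987, 144, 0]) cube([92, 92, 1667]);
translate([283, 144, 265]) cube([1704, 92, 96]);
translate([283, 144, 1361]) cube([1704, 92, 96]);
translate([378, 236, 75]) cube([83, 15, 1547]);
translate([556, 236, 75]) cube([83, 15, 1547]);
translate([734, 236, 75]) cube([83, 15, 1547]);
translate([912, 236, 75]) cube([83, 15, 1547]);
translate([1090, 236, 75]) cube([83, 15, 1547]);
translate([1268, 236, 75]) cube([83, 15, 1547]);
translate([1446, 236, 75]) cube([83, 15, 1547]);
translate([1624, 236, 75]) cube([83, 15, 1547]);
translate([1802, 236, 75]) cube([83, 15, 1547]);


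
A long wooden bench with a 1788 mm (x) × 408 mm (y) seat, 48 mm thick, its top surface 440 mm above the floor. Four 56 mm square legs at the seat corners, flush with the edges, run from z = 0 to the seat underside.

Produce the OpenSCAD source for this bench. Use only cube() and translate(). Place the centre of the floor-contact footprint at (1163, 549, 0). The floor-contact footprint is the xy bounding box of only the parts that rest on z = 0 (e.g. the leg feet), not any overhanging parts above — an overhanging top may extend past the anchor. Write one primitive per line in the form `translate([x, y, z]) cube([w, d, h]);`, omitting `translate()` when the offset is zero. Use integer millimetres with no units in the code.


translate([269, 345, 392]) cube([1788, 408, 48]);
translate([269, 345, 0]) cube([56, 56, 392]);
translate([269, 697, 0]) cube([56, 56, 392]);
translate([2001, 345, 0]) cube([56, 56, 392]);
translate([2001, 697, 0]) cube([56, 56, 392]);


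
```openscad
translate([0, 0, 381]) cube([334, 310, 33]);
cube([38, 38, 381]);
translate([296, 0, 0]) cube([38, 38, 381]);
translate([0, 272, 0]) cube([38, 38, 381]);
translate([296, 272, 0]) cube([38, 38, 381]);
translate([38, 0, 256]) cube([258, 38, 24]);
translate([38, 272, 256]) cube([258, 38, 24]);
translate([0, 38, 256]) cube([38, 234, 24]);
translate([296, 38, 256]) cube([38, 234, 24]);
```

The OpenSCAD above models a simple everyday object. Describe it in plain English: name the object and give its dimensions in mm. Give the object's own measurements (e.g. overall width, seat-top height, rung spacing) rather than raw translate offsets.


A simple wooden stool: a rectangular seat 334 mm (x) by 310 mm (y), 33 mm thick, top face at z = 414 mm, on four square legs, each 38×38 mm in cross-section. The legs rest on z = 0, each flush with a corner of the seat. Four stretchers, 38 mm wide and 24 mm tall, connect adjacent legs with their undersides at z = 256 mm, each running between the inner faces of the legs it joins and aligned with the legs' outer faces on the other axis.


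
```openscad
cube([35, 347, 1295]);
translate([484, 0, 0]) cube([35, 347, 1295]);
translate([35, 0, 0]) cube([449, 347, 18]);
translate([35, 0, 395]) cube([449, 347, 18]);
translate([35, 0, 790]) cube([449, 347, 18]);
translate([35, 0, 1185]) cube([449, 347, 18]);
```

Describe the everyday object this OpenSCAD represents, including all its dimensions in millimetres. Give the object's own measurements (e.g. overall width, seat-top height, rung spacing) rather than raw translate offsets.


An open bookshelf. Two side panels, each 35 mm thick, 347 mm deep and 1295 mm tall, stand 519 mm apart (outside-to-outside). Between them sit 4 shelves, each 18 mm thick and 347 mm deep, spanning the full gap between the sides. The bottom shelf rests on the floor (its underside at z = 0) and the clear gap between one shelf's top and the next shelf's underside is 377 mm.


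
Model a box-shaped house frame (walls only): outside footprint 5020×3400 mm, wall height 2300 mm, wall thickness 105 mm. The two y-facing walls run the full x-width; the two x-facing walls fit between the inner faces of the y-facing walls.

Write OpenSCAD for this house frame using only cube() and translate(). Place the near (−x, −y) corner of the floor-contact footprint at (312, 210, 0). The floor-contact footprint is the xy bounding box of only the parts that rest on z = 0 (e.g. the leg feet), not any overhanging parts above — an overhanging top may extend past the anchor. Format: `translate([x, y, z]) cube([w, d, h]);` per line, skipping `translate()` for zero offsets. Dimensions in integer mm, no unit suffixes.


translate([312, 210, 0]) cube([5020, 105, 2300]);
translate([312, 3505, 0]) cube([5020, 105, 2300]);
translate([312, 315, 0]) cube([105, 3190, 2300]);
translate([5227, 315, 0]) cube([105, 3190, 2300]);


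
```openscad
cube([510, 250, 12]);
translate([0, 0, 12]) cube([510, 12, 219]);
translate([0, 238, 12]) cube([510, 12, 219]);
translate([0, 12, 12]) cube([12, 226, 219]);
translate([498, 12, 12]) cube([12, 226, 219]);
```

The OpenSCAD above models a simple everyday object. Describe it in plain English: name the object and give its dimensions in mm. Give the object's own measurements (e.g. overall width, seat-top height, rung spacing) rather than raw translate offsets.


An open-topped rectangular box: outside dimensions 510×250×231 mm, with a uniform wall and base thickness of 12 mm. The base is a full 510×250 slab on the floor; four walls sit on top of the base. The front and back walls (the −y and +y sides) span the full width; the two side walls fit between them.


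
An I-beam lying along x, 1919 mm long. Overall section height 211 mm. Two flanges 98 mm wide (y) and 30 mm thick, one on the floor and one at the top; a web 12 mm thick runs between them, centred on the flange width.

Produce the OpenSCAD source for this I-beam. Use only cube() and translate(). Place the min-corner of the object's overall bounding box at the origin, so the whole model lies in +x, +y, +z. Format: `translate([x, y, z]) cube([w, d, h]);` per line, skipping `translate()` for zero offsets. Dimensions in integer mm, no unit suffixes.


cube([1919, 98, 30]);
translate([0, 43, 30]) cube([1919, 12, 151]);
translate([0, 0, 181]) cube([1919, 98, 30]);


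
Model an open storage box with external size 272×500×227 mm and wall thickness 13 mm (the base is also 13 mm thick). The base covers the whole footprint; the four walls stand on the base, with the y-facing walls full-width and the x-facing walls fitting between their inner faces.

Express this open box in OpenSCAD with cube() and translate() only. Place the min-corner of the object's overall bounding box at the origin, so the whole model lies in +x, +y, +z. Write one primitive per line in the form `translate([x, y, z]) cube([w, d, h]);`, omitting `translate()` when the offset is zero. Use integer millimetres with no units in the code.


cube([272, 500, 13]);
translate([0, 0, 13]) cube([272, 13, 214]);
translate([0, 487, 13]) cube([272, 13, 214]);
translate([0, 13, 13]) cube([13, 474, 214]);
translate([259, 13, 13]) cube([13, 474, 214]);


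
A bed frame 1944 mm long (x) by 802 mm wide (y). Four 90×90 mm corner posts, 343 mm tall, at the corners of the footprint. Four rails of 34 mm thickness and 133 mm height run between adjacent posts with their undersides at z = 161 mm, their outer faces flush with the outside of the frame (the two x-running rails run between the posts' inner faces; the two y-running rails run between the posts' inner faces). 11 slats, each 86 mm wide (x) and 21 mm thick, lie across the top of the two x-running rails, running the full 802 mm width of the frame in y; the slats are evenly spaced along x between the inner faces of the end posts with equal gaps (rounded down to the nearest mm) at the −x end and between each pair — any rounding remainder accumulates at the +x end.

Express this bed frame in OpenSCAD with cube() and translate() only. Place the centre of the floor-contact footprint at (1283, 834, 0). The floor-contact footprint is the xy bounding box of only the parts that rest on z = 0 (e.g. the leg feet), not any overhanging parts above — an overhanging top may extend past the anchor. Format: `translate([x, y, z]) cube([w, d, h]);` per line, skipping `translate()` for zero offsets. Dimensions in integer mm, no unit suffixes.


translate([311, 433, 0]) cube([90, 90, 343]);
translate([311, 1145, 0]) cube([90, 90, 343]);
translate([2165, 433, 0]) cube([90, 90, 343]);
translate([2165, 1145, 0]) cube([90, 90, 343]);
translate([401, 433, 161]) cube([1764, 34, 133]);
translate([401, 1201, 161]) cube([1764, 34, 133]);
translate([311, 523, 161]) cube([34, 622, 133]);
translate([2221, 523, 161]) cube([34, 622, 133]);
translate([469, 433, 294]) cube([86, 802, 21]);
translate([623, 433, 294]) cube([86, 802, 21]);
translate([777, 433, 294]) cube([86, 802, 21]);
translate([931, 433, 294]) cube([86, 802, 21]);
translate([1085, 433, 294]) cube([86, 802, 21]);
translate([1239, 433, 294]) cube([86, 802, 21]);
translate([1393, 433, 294]) cube([86, 802, 21]);
translate([1547, 433, 294]) cube([86, 802, 21]);
translate([1701, 433, 294]) cube([86, 802, 21]);
translate([1855, 433, 294]) cube([86, 802, 21]);
translate([2009, 433, 294]) cube([86, 802, 21]);


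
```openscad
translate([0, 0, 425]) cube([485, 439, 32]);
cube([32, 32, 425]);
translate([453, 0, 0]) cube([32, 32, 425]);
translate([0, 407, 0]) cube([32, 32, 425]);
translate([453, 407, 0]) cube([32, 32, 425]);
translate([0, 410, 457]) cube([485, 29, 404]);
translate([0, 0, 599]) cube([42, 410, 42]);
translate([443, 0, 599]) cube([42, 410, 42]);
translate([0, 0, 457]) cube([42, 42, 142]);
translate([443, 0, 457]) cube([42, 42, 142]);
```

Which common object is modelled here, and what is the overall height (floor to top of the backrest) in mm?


A chair. The overall height is 861 mm.

A slab on four corner posts with a tall panel at the back — a chair. The seat slab sits at z = 425 with thickness 32, and the 404 mm backrest starts at the seat top, so the overall height is 425 + 32 + 404 = 861 mm.


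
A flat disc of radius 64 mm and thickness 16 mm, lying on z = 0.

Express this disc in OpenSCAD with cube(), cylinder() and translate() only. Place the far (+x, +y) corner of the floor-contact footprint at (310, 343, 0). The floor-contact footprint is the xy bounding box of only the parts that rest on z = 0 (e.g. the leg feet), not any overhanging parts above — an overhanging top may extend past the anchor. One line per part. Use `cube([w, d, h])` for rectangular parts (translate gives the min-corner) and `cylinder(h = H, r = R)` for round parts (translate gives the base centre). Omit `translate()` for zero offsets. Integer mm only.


translate([246, 279, 0]) cylinder(h = 16, r = 64);


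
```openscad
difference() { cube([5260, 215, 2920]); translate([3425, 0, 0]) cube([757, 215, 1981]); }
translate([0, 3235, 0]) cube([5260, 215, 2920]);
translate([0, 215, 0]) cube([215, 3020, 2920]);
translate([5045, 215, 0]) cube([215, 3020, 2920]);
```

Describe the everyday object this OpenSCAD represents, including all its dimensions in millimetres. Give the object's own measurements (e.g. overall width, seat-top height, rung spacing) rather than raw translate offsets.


A single room: four walls, each 2920 mm tall and 215 mm thick, enclosing an outside footprint 5260×3450 mm (x × y), no floor or roof. The front and back walls (−y and +y sides) run the full x-width; the side walls fit between their inner faces. A door opening 757 mm wide and 1981 mm tall is cut through the front wall from the floor up, its −x edge 3425 mm from the wall's −x end.


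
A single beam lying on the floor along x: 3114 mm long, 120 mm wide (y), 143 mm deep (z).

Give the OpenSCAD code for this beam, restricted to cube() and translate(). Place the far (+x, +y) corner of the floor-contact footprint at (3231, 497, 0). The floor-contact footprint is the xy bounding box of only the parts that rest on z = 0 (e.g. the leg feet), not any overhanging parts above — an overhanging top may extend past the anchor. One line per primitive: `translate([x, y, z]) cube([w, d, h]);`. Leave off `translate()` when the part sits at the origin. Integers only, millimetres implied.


translate([117, 377, 0]) cube([3114, 120, 143]);


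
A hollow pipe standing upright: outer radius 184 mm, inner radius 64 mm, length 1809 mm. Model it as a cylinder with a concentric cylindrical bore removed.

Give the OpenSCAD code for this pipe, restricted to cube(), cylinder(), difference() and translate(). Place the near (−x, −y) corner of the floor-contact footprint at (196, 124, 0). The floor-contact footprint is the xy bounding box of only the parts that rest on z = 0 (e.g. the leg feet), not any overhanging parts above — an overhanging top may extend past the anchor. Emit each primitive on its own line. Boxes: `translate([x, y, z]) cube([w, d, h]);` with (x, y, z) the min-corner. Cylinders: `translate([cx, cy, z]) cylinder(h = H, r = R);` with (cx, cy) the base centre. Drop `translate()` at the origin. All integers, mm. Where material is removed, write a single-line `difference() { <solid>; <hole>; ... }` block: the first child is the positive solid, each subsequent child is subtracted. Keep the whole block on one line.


difference() { translate([380, 308, 0]) cylinder(h = 1809, r = 184); translate([380, 308, 0]) cylinder(h = 1809, r = 64); }


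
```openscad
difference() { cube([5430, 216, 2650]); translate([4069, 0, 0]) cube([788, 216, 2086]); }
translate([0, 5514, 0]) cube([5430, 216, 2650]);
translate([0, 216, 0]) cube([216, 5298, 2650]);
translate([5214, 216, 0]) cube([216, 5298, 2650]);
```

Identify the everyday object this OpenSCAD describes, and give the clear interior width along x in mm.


A single room. The interior width is 4998 mm.

Four walls enclosing a rectangle with a door in the front wall — a room. Outside width 5430 minus two 216 mm walls gives 4998 mm.


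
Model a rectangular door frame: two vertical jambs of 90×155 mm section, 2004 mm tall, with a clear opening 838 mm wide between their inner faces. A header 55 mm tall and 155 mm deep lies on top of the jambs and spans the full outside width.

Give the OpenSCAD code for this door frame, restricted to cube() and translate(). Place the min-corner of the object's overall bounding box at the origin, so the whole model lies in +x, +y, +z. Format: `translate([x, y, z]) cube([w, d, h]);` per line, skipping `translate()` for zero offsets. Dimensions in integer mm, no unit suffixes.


cube([90, 155, 2004]);
translate([928, 0, 0]) cube([90, 155, 2004]);
translate([0, 0, 2004]) cube([1018, 155, 55]);


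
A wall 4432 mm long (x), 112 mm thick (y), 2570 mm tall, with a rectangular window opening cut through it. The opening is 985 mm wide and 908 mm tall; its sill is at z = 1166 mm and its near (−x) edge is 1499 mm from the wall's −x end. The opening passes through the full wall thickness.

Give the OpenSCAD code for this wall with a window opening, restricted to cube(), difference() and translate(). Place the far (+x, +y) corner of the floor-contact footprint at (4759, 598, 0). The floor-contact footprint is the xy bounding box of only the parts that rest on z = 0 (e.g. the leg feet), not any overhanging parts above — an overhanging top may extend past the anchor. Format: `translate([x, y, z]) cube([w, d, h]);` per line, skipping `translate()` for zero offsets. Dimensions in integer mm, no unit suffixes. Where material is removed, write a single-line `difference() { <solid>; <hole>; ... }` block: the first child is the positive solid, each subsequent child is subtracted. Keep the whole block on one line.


difference() { translate([327, 486, 0]) cube([4432, 112, 2570]); translate([1826, 486, 1166]) cube([985, 112, 908]); }


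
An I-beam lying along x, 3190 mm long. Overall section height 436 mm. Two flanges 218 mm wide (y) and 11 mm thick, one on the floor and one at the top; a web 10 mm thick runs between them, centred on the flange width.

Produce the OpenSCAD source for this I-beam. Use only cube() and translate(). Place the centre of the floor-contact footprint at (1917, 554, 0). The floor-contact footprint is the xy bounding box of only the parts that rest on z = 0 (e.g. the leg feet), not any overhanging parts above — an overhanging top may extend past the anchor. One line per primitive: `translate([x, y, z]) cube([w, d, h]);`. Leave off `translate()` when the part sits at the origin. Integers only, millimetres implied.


translate([322, 445, 0]) cube([3190, 218, 11]);
translate([322, 549, 11]) cube([3190, 10, 414]);
translate([322, 445, 425]) cube([3190, 218, 11]);


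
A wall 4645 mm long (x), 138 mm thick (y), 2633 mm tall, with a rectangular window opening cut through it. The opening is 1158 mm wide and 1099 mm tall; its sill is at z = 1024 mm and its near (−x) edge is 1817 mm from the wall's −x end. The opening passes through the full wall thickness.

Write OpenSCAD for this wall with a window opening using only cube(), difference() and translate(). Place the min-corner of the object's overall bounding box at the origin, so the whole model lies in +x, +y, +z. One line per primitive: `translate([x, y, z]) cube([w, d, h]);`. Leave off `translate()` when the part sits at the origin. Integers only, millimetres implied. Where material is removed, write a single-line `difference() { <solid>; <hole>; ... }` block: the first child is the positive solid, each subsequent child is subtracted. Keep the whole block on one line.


difference() { cube([4645, 138, 2633]); translate([1817, 0, 1024]) cube([1158, 138, 1099]); }


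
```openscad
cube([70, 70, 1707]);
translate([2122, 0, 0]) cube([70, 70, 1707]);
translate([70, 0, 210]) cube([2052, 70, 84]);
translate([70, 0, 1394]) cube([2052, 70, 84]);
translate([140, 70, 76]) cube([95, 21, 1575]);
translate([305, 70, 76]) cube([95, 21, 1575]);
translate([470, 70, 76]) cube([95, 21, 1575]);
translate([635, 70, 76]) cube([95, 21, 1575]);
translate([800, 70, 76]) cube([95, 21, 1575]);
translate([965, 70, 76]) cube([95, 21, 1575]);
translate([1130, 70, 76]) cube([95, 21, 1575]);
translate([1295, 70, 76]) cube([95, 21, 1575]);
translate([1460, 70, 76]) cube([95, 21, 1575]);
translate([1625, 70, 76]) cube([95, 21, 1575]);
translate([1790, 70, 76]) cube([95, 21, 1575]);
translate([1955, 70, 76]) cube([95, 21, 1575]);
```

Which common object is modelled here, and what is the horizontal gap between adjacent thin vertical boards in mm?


A fence section. The picket gap is 70 mm.

Two posts, two rails, 12 pickets — a fence section. Span 2052 mm holds 12 pickets of 95 mm with 13 equal gaps: ⌊(2052 − 12·95) / 13⌋ = 70 mm.


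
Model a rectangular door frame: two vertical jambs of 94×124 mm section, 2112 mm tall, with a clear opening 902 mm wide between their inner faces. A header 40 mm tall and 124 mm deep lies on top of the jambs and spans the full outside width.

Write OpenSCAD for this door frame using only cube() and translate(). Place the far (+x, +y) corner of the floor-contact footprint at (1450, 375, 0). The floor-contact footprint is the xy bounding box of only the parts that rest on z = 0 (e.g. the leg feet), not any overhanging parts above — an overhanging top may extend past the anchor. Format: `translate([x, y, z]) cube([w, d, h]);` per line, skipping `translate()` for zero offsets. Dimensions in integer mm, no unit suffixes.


translate([360, 251, 0]) cube([94, 124, 2112]);
translate([1356, 251, 0]) cube([94, 124, 2112]);
translate([360, 251, 2112]) cube([1090, 124, 40]);


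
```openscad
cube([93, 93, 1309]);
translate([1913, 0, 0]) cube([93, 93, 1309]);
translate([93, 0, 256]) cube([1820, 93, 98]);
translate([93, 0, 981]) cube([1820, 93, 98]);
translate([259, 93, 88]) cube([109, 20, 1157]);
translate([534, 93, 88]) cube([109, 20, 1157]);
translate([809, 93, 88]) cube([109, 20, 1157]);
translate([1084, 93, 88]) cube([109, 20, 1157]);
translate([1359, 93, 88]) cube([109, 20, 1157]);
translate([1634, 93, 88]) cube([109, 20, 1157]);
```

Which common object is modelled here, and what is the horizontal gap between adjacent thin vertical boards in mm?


A fence section. The picket gap is 166 mm.

Two posts, two rails, 6 pickets — a fence section. Span 1820 mm holds 6 pickets of 109 mm with 7 equal gaps: ⌊(1820 − 6·109) / 7⌋ = 166 mm.


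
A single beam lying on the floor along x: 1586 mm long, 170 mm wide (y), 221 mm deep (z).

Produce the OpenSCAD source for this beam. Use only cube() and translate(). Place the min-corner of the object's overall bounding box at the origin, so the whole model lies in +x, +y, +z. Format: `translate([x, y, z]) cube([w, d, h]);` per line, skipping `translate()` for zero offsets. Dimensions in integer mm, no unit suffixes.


cube([1586, 170, 221]);


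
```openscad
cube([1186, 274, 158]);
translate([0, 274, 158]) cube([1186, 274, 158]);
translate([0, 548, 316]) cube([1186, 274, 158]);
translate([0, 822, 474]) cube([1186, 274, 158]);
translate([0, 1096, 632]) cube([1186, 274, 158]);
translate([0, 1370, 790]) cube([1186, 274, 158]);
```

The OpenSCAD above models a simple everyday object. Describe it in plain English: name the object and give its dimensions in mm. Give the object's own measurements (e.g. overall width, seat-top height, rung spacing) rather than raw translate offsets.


A straight staircase of 6 solid steps. Each step is 1186 mm wide (x), 274 mm deep (y, the going) and 158 mm tall (the rise). The first step rests on the floor; each subsequent step sits one going further in +y and one rise higher in +z, directly behind and above the previous step with no overlap.


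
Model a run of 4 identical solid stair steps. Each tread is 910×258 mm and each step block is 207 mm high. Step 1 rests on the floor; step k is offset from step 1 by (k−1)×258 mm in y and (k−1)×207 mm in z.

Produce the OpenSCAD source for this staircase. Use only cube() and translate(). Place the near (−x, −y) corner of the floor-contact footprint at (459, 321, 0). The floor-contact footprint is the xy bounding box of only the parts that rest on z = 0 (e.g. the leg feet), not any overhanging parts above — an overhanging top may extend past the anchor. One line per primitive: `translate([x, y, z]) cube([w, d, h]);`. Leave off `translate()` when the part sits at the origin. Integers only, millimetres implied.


translate([459, 321, 0]) cube([910, 258, 207]);
translate([459, 579, 207]) cube([910, 258, 207]);
translate([459, 837, 414]) cube([910, 258, 207]);
translate([459, 1095, 621]) cube([910, 258, 207]);


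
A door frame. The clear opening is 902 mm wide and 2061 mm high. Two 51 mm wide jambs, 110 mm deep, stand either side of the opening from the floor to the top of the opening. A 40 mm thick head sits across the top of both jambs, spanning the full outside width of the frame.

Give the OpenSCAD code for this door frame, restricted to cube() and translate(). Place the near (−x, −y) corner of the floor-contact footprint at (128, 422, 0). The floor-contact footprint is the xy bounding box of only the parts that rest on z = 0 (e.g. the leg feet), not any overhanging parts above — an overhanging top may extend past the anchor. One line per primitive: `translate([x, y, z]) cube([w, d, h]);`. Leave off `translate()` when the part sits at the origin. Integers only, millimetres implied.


translate([128, 422, 0]) cube([51, 110, 2061]);
translate([1081, 422, 0]) cube([51, 110, 2061]);
translate([128, 422, 2061]) cube([1004, 110, 40]);


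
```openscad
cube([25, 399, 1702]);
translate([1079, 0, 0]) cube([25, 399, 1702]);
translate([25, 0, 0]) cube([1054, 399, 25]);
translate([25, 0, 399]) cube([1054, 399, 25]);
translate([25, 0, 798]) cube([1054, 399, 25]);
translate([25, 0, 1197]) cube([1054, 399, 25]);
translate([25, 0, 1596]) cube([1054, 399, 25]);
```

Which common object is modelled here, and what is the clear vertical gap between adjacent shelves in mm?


A bookshelf. The clear shelf gap is 374 mm.

Two tall side panels with 5 horizontal boards between them — a bookshelf. The first two shelf undersides are at z = 0 and z = 399; with shelf thickness 25, the clear gap is 399 − 0 − 25 = 374 mm.


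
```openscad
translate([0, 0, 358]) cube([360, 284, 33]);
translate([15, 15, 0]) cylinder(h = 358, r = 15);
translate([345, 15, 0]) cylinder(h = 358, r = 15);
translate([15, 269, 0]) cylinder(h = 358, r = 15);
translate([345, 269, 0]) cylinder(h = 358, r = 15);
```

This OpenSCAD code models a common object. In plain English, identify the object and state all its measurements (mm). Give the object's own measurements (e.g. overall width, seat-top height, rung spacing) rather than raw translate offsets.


A simple wooden stool: a rectangular seat 360 mm (x) by 284 mm (y), 33 mm thick, top face at z = 391 mm, on four round legs, each 30 mm in diameter. The legs rest on z = 0, each leg's axis is inset half a diameter from the nearest pair of seat edges (so the leg's bounding box is flush with the corner).


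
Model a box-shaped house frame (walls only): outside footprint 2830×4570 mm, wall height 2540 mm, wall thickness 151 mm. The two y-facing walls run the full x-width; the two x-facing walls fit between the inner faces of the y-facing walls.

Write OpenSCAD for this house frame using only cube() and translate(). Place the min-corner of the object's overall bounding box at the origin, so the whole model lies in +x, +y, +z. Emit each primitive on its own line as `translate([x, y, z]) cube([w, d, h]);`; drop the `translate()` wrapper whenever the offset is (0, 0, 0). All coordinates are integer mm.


cube([2830, 151, 2540]);
translate([0, 4419, 0]) cube([2830, 151, 2540]);
translate([0, 151, 0]) cube([151, 4268, 2540]);
translate([2679, 151, 0]) cube([151, 4268, 2540]);


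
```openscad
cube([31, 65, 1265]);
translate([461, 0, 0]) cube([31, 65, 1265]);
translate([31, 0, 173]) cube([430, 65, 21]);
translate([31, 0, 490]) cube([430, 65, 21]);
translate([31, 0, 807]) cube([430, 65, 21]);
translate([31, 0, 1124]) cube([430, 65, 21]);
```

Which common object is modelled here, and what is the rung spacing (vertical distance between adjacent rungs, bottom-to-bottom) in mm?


A ladder. The rung spacing is 317 mm.

Two tall 31×65 posts with 4 short bars between them — a ladder. Adjacent rungs sit at z = 173 and z = 490, so the spacing is 490 − 173 = 317 mm.


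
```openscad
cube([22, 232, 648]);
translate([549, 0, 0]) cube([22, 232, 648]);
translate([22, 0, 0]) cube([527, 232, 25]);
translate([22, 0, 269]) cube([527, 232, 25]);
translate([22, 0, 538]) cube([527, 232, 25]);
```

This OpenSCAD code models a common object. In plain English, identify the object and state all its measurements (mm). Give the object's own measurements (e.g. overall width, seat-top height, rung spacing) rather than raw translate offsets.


An open bookshelf. Two side panels, each 22 mm thick, 232 mm deep and 648 mm tall, stand 571 mm apart (outside-to-outside). Between them sit 3 shelves, each 25 mm thick and 232 mm deep, spanning the full gap between the sides. The bottom shelf rests on the floor (its underside at z = 0) and the clear gap between one shelf's top and the next shelf's underside is 244 mm.


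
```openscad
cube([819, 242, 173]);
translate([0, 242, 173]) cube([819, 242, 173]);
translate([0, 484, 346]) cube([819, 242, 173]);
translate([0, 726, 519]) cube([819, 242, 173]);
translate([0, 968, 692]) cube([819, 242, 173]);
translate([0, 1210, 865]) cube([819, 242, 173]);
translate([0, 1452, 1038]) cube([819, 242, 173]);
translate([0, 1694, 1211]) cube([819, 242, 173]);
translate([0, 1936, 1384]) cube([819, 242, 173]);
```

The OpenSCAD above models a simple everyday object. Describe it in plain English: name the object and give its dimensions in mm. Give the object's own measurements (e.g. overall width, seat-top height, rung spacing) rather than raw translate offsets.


A straight staircase of 9 solid steps. Each step is 819 mm wide (x), 242 mm deep (y, the going) and 173 mm tall (the rise). The first step rests on the floor; each subsequent step sits one going further in +y and one rise higher in +z, directly behind and above the previous step with no overlap.


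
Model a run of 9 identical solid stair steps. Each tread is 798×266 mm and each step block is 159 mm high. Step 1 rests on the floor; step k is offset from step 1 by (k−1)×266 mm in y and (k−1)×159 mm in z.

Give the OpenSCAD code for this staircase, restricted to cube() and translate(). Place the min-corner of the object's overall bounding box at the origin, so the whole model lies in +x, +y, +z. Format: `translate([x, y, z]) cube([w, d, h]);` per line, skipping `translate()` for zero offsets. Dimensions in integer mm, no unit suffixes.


cube([798, 266, 159]);
translate([0, 266, 159]) cube([798, 266, 159]);
translate([0, 532, 318]) cube([798, 266, 159]);
translate([0, 798, 477]) cube([798, 266, 159]);
translate([0, 1064, 636]) cube([798, 266, 159]);
translate([0, 1330, 795]) cube([798, 266, 159]);
translate([0, 1596, 954]) cube([798, 266, 159]);
translate([0, 1862, 1113]) cube([798, 266, 159]);
translate([0, 2128, 1272]) cube([798, 266, 159]);


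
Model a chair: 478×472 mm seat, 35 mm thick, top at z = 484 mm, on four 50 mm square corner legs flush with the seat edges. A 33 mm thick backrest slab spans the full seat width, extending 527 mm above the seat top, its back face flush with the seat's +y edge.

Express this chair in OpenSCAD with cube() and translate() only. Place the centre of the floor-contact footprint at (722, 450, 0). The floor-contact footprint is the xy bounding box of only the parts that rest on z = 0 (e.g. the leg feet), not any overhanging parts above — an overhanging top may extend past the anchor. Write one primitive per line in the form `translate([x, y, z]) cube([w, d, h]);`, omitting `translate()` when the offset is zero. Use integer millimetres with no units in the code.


// leg_h = 484 - 35 = 449
translate([483, 214, 449]) cube([478, 472, 35]);
translate([483, 214, 0]) cube([50, 50, 449]);
translate([911, 214, 0]) cube([50, 50, 449]);
translate([483, 636, 0]) cube([50, 50, 449]);
translate([911, 636, 0]) cube([50, 50, 449]);
translate([483, 653, 484]) cube([478, 33, 527]);
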